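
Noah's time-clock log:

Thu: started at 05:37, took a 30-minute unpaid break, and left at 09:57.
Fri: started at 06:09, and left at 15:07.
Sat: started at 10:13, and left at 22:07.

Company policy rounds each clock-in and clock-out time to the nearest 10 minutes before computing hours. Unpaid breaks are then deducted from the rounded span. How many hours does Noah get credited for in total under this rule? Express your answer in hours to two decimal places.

24.83 hours

Thu: in 05:37→05:40, out 09:57→10:00; 4 h 20 min − 30 min = 3 h 50 min
Fri: in 06:09→06:10, out 15:07→15:10; 9 h 0 min
Sat: in 10:13→10:10, out 22:07→22:10; 12 h 0 min
Total credited: 24 h 50 min.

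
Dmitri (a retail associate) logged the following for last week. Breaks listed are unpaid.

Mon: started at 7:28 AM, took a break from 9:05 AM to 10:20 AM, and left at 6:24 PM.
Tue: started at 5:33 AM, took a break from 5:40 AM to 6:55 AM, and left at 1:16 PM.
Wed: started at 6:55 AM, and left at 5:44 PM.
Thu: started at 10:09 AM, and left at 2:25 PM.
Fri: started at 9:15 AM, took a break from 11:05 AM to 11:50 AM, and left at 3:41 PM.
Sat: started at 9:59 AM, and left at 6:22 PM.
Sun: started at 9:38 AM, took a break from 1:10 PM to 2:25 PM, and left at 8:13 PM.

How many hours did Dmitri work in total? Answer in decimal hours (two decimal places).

Mon: 7:28 AM–6:24 PM = 10 h 56 min; less 75 min break → 9 h 41 min
Tue: 5:33 AM–1:16 PM = 7 h 43 min; less 75 min break → 6 h 28 min
Wed: 6:55 AM–5:44 PM = 10 h 49 min
Thu: 10:09 AM–2:25 PM = 4 h 16 min
Fri: 9:15 AM–3:41 PM = 6 h 26 min; less 45 min break → 5 h 41 min
Sat: 9:59 AM–6:22 PM = 8 h 23 min
Sun: 9:38 AM–8:13 PM = 10 h 35 min; less 75 min break → 9 h 20 min
Total: 9 h 41 min + 6 h 28 min + 10 h 49 min + 4 h 16 min + 5 h 41 min + 8 h 23 min + 9 h 20 min = 54 h 38 min.

54.63 hours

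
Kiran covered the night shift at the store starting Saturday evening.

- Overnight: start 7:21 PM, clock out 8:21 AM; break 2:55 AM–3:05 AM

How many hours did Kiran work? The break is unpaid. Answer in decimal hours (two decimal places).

Overnight: 7:21 PM → midnight = 4 h 39 min; midnight → 8:21 AM = 8 h 21 min; span 13 h 0 min; less 10 min break → 12 h 50 min

12.83 hours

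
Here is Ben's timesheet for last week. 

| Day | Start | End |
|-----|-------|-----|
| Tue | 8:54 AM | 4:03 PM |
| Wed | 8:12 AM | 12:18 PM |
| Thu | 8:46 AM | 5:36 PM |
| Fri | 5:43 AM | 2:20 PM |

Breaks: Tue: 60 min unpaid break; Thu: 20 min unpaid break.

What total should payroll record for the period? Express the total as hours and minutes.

27 h 22 min

Tue: 8:54 AM–4:03 PM = 7 h 9 min; less 60 min break → 6 h 9 min
Wed: 8:12 AM–12:18 PM = 4 h 6 min
Thu: 8:46 AM–5:36 PM = 8 h 50 min; less 20 min break → 8 h 30 min
Fri: 5:43 AM–2:20 PM = 8 h 37 min
Total: 6 h 9 min + 4 h 6 min + 8 h 30 min + 8 h 37 min = 27 h 22 min.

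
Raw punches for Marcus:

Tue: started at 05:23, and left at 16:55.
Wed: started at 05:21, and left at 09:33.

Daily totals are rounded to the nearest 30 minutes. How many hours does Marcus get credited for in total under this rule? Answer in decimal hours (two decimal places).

15.50 hours

Tue: 05:23–16:55 = 11 h 32 min → rounds to 11 h 30 min
Wed: 05:21–09:33 = 4 h 12 min → rounds to 4 h 0 min
Total credited: 15 h 30 min.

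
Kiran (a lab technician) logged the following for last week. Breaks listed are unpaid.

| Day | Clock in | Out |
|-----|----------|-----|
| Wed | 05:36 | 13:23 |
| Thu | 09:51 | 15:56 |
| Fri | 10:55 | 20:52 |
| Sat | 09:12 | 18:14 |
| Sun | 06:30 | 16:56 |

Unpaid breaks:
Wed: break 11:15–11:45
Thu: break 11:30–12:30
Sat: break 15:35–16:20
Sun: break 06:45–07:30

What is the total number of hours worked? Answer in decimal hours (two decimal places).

40.28 hours

Wed: 05:36–13:23 = 7 h 47 min; less 30 min break → 7 h 17 min
Thu: 09:51–15:56 = 6 h 5 min; less 60 min break → 5 h 5 min
Fri: 10:55–20:52 = 9 h 57 min
Sat: 09:12–18:14 = 9 h 2 min; less 45 min break → 8 h 17 min
Sun: 06:30–16:56 = 10 h 26 min; less 45 min break → 9 h 41 min
Total: 7 h 17 min + 5 h 5 min + 9 h 57 min + 8 h 17 min + 9 h 41 min = 40 h 17 min.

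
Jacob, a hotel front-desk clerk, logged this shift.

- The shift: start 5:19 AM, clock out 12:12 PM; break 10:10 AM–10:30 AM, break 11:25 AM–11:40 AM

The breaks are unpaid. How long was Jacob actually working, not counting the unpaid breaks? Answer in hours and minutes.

The shift: 5:19 AM–12:12 PM = 6 h 53 min; less 35 min break → 6 h 18 min

6 h 18 min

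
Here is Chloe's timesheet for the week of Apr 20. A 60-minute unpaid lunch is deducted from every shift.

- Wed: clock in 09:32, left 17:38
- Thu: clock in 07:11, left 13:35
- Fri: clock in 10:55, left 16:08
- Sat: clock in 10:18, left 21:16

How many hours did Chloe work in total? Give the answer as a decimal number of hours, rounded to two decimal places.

26.68 hours

Wed: 09:32–17:38 = 8 h 6 min; less 60 min break → 7 h 6 min
Thu: 07:11–13:35 = 6 h 24 min; less 60 min break → 5 h 24 min
Fri: 10:55–16:08 = 5 h 13 min; less 60 min break → 4 h 13 min
Sat: 10:18–21:16 = 10 h 58 min; less 60 min break → 9 h 58 min
Total: 7 h 6 min + 5 h 24 min + 4 h 13 min + 9 h 58 min = 26 h 41 min.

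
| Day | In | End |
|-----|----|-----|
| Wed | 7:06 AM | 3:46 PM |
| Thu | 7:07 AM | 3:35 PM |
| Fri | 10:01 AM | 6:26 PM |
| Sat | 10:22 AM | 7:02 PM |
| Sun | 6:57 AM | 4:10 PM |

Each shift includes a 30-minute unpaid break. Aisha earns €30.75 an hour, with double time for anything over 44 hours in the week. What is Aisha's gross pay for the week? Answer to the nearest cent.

Wed: 7:06 AM–3:46 PM = 8 h 40 min; less 30 min break → 8 h 10 min
Thu: 7:07 AM–3:35 PM = 8 h 28 min; less 30 min break → 7 h 58 min
Fri: 10:01 AM–6:26 PM = 8 h 25 min; less 30 min break → 7 h 55 min
Sat: 10:22 AM–7:02 PM = 8 h 40 min; less 30 min break → 8 h 10 min
Sun: 6:57 AM–4:10 PM = 9 h 13 min; less 30 min break → 8 h 43 min
Total worked: 40 h 56 min = 2456 min.
Regular 40 h 56 min = 2456 min at €30.75/h; overtime 0 h 0 min = 0 min at €61.50/h.
Pay = (2456 × €30.75 + 0 × €61.50) ÷ 60 = €1258.70.

€1258.70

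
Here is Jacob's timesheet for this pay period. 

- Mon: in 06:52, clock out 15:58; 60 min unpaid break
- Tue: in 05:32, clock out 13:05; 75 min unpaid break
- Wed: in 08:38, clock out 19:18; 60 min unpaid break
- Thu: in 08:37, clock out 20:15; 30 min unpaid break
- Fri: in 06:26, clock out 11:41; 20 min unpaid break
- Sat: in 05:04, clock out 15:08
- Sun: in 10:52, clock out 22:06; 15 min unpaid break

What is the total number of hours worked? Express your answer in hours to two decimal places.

Mon: 06:52–15:58 = 9 h 6 min; less 60 min break → 8 h 6 min
Tue: 05:32–13:05 = 7 h 33 min; less 75 min break → 6 h 18 min
Wed: 08:38–19:18 = 10 h 40 min; less 60 min break → 9 h 40 min
Thu: 08:37–20:15 = 11 h 38 min; less 30 min break → 11 h 8 min
Fri: 06:26–11:41 = 5 h 15 min; less 20 min break → 4 h 55 min
Sat: 05:04–15:08 = 10 h 4 min
Sun: 10:52–22:06 = 11 h 14 min; less 15 min break → 10 h 59 min
Total: 8 h 6 min + 6 h 18 min + 9 h 40 min + 11 h 8 min + 4 h 55 min + 10 h 4 min + 10 h 59 min = 61 h 10 min.

61.17 hours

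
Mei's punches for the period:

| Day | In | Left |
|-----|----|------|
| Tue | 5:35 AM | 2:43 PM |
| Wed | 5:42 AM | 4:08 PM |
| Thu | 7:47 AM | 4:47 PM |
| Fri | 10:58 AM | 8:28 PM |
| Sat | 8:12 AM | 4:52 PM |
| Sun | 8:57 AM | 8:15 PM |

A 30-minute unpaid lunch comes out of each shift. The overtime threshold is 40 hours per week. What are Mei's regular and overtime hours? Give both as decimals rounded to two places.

Regular 40.00 hours, overtime 15.03 hours

Tue: 5:35 AM–2:43 PM = 9 h 8 min; less 30 min break → 8 h 38 min
Wed: 5:42 AM–4:08 PM = 10 h 26 min; less 30 min break → 9 h 56 min
Thu: 7:47 AM–4:47 PM = 9 h 0 min; less 30 min break → 8 h 30 min
Fri: 10:58 AM–8:28 PM = 9 h 30 min; less 30 min break → 9 h 0 min
Sat: 8:12 AM–4:52 PM = 8 h 40 min; less 30 min break → 8 h 10 min
Sun: 8:57 AM–8:15 PM = 11 h 18 min; less 30 min break → 10 h 48 min
Total worked: 55 h 2 min = 55.03 h.
Threshold 40 h → overtime 15 h 2 min, regular 40 h 0 min.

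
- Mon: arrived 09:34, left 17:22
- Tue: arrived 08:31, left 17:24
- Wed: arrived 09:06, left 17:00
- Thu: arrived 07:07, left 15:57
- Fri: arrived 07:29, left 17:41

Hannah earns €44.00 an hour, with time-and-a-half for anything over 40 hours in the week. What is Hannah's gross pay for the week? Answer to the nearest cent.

Mon: 09:34–17:22 = 7 h 48 min
Tue: 08:31–17:24 = 8 h 53 min
Wed: 09:06–17:00 = 7 h 54 min
Thu: 07:07–15:57 = 8 h 50 min
Fri: 07:29–17:41 = 10 h 12 min
Total worked: 43 h 37 min = 2617 min.
Regular 40 h 0 min = 2400 min at €44.00/h; overtime 3 h 37 min = 217 min at €66.00/h.
Pay = (2400 × €44.00 + 217 × €66.00) ÷ 60 = €1998.70.

€1998.70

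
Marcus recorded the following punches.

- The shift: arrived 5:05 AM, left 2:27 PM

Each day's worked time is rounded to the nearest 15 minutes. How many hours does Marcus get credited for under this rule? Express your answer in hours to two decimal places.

The shift: 5:05 AM–2:27 PM = 9 h 22 min → rounds to 9 h 15 min

9.25 hours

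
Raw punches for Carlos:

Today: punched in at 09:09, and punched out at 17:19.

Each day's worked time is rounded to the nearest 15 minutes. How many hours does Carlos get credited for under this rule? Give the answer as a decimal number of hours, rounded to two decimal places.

8.25 hours

Today: 09:09–17:19 = 8 h 10 min → rounds to 8 h 15 min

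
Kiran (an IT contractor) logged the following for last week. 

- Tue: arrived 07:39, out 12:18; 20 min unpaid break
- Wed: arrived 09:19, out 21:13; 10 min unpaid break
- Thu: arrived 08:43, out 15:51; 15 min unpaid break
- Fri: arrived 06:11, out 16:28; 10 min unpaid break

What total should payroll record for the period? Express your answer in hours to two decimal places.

33.05 hours

Tue: 07:39–12:18 = 4 h 39 min; less 20 min break → 4 h 19 min
Wed: 09:19–21:13 = 11 h 54 min; less 10 min break → 11 h 44 min
Thu: 08:43–15:51 = 7 h 8 min; less 15 min break → 6 h 53 min
Fri: 06:11–16:28 = 10 h 17 min; less 10 min break → 10 h 7 min
Total: 4 h 19 min + 11 h 44 min + 6 h 53 min + 10 h 7 min = 33 h 3 min.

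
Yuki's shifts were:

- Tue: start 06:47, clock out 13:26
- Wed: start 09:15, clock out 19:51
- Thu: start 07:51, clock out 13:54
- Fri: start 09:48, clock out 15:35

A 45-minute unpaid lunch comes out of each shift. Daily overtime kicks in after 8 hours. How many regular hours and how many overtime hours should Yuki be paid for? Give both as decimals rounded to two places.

Regular 24.23 hours, overtime 1.85 hours

Tue: 06:47–13:26 = 6 h 39 min; less 45 min break → 5 h 54 min
Wed: 09:15–19:51 = 10 h 36 min; less 45 min break → 9 h 51 min
Thu: 07:51–13:54 = 6 h 3 min; less 45 min break → 5 h 18 min
Fri: 09:48–15:35 = 5 h 47 min; less 45 min break → 5 h 2 min
Tue reg 5 h 54 min / OT 0 h 0 min; Wed reg 8 h 0 min / OT 1 h 51 min; Thu reg 5 h 18 min / OT 0 h 0 min; Fri reg 5 h 2 min / OT 0 h 0 min.
Totals: regular 24 h 14 min, overtime 1 h 51 min.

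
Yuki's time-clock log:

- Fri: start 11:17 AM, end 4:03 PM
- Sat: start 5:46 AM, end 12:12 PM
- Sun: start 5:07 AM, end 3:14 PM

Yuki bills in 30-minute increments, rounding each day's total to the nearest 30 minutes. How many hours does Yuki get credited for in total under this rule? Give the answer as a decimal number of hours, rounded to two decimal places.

Fri: 11:17 AM–4:03 PM = 4 h 46 min → rounds to 5 h 0 min
Sat: 5:46 AM–12:12 PM = 6 h 26 min → rounds to 6 h 30 min
Sun: 5:07 AM–3:14 PM = 10 h 7 min → rounds to 10 h 0 min
Total credited: 21 h 30 min.

21.50 hours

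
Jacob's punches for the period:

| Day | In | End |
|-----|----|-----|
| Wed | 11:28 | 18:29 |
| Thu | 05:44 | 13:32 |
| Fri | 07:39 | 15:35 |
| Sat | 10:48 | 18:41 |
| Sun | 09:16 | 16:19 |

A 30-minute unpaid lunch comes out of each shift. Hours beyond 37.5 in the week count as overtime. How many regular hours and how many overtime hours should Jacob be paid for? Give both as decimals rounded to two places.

Wed: 11:28–18:29 = 7 h 1 min; less 30 min break → 6 h 31 min
Thu: 05:44–13:32 = 7 h 48 min; less 30 min break → 7 h 18 min
Fri: 07:39–15:35 = 7 h 56 min; less 30 min break → 7 h 26 min
Sat: 10:48–18:41 = 7 h 53 min; less 30 min break → 7 h 23 min
Sun: 09:16–16:19 = 7 h 3 min; less 30 min break → 6 h 33 min
Total worked: 35 h 11 min = 35.18 h.
Threshold 37.5 h → overtime 0 h 0 min, regular 35 h 11 min.

Regular 35.18 hours, overtime 0.00 hours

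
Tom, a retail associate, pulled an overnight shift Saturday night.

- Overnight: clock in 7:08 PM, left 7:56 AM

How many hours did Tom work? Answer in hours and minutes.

Overnight: 7:08 PM → midnight = 4 h 52 min; midnight → 7:56 AM = 7 h 56 min; span 12 h 48 min

12 h 48 min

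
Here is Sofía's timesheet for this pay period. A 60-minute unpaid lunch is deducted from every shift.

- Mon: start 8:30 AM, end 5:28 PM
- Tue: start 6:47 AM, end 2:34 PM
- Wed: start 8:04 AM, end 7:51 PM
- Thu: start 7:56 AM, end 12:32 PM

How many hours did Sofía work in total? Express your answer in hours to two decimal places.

29.13 hours

Mon: 8:30 AM–5:28 PM = 8 h 58 min; less 60 min break → 7 h 58 min
Tue: 6:47 AM–2:34 PM = 7 h 47 min; less 60 min break → 6 h 47 min
Wed: 8:04 AM–7:51 PM = 11 h 47 min; less 60 min break → 10 h 47 min
Thu: 7:56 AM–12:32 PM = 4 h 36 min; less 60 min break → 3 h 36 min
Total: 7 h 58 min + 6 h 47 min + 10 h 47 min + 3 h 36 min = 29 h 8 min.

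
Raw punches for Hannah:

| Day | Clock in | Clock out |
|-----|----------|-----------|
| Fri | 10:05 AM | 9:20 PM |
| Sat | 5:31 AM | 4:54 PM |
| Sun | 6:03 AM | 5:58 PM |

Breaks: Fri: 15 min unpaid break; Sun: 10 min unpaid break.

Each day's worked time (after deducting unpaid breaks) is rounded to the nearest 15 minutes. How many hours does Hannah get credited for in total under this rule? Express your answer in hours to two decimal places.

34.25 hours

Fri: 10:05 AM–9:20 PM = 11 h 15 min − 15 min = 11 h 0 min → rounds to 11 h 0 min
Sat: 5:31 AM–4:54 PM = 11 h 23 min → rounds to 11 h 30 min
Sun: 6:03 AM–5:58 PM = 11 h 55 min − 10 min = 11 h 45 min → rounds to 11 h 45 min
Total credited: 34 h 15 min.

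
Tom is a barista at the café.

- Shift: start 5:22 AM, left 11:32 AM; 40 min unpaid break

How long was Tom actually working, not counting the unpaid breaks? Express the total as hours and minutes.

Shift: 5:22 AM–11:32 AM = 6 h 10 min; less 40 min break → 5 h 30 min

5 h 30 min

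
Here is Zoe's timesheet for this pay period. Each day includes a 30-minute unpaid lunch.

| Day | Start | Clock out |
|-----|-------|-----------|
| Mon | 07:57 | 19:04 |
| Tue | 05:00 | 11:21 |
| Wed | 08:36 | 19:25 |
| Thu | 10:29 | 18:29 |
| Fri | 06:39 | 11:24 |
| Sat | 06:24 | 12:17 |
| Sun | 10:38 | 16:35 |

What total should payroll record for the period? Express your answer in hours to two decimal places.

49.37 hours

Mon: 07:57–19:04 = 11 h 7 min; less 30 min break → 10 h 37 min
Tue: 05:00–11:21 = 6 h 21 min; less 30 min break → 5 h 51 min
Wed: 08:36–19:25 = 10 h 49 min; less 30 min break → 10 h 19 min
Thu: 10:29–18:29 = 8 h 0 min; less 30 min break → 7 h 30 min
Fri: 06:39–11:24 = 4 h 45 min; less 30 min break → 4 h 15 min
Sat: 06:24–12:17 = 5 h 53 min; less 30 min break → 5 h 23 min
Sun: 10:38–16:35 = 5 h 57 min; less 30 min break → 5 h 27 min
Total: 10 h 37 min + 5 h 51 min + 10 h 19 min + 7 h 30 min + 4 h 15 min + 5 h 23 min + 5 h 27 min = 49 h 22 min.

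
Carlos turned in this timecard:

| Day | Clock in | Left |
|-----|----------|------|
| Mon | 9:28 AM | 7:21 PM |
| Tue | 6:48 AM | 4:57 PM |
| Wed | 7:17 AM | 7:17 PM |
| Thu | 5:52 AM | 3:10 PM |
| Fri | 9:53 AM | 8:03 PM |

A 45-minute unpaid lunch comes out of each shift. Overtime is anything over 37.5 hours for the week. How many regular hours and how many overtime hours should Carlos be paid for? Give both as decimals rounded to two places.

Regular 37.50 hours, overtime 10.25 hours

Mon: 9:28 AM–7:21 PM = 9 h 53 min; less 45 min break → 9 h 8 min
Tue: 6:48 AM–4:57 PM = 10 h 9 min; less 45 min break → 9 h 24 min
Wed: 7:17 AM–7:17 PM = 12 h 0 min; less 45 min break → 11 h 15 min
Thu: 5:52 AM–3:10 PM = 9 h 18 min; less 45 min break → 8 h 33 min
Fri: 9:53 AM–8:03 PM = 10 h 10 min; less 45 min break → 9 h 25 min
Total worked: 47 h 45 min = 47.75 h.
Threshold 37.5 h → overtime 10 h 15 min, regular 37 h 30 min.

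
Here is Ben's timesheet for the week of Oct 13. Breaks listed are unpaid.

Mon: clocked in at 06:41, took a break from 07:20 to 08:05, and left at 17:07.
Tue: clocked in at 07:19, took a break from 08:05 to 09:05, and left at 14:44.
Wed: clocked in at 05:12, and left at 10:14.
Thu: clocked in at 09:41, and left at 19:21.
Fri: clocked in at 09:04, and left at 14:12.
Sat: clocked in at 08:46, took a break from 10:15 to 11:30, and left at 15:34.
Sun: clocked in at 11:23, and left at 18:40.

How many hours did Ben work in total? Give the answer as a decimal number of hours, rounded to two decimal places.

48.77 hours

Mon: 06:41–17:07 = 10 h 26 min; less 45 min break → 9 h 41 min
Tue: 07:19–14:44 = 7 h 25 min; less 60 min break → 6 h 25 min
Wed: 05:12–10:14 = 5 h 2 min
Thu: 09:41–19:21 = 9 h 40 min
Fri: 09:04–14:12 = 5 h 8 min
Sat: 08:46–15:34 = 6 h 48 min; less 75 min break → 5 h 33 min
Sun: 11:23–18:40 = 7 h 17 min
Total: 9 h 41 min + 6 h 25 min + 5 h 2 min + 9 h 40 min + 5 h 8 min + 5 h 33 min + 7 h 17 min = 48 h 46 min.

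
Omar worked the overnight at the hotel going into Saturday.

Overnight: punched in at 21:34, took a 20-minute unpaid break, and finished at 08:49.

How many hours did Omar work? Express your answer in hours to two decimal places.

Overnight: 21:34 → midnight = 2 h 26 min; midnight → 08:49 = 8 h 49 min; span 11 h 15 min; less 20 min break → 10 h 55 min

10.92 hours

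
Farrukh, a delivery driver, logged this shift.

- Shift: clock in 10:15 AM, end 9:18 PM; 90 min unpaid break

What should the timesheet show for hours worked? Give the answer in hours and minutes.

Shift: 10:15 AM–9:18 PM = 11 h 3 min; less 90 min break → 9 h 33 min

9 h 33 min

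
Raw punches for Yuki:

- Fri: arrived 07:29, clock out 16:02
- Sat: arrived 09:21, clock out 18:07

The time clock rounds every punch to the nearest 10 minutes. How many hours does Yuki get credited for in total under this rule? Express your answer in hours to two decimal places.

17.33 hours

Fri: in 07:29→07:30, out 16:02→16:00; 8 h 30 min
Sat: in 09:21→09:20, out 18:07→18:10; 8 h 50 min
Total credited: 17 h 20 min.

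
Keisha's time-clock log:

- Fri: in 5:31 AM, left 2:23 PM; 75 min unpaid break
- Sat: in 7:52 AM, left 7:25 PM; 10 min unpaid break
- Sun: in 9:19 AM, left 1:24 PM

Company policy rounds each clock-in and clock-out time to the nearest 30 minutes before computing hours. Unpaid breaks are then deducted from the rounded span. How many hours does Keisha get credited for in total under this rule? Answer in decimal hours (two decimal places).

Fri: in 5:31 AM→5:30 AM, out 2:23 PM→2:30 PM; 9 h 0 min − 75 min = 7 h 45 min
Sat: in 7:52 AM→8:00 AM, out 7:25 PM→7:30 PM; 11 h 30 min − 10 min = 11 h 20 min
Sun: in 9:19 AM→9:30 AM, out 1:24 PM→1:30 PM; 4 h 0 min
Total credited: 23 h 5 min.

23.08 hours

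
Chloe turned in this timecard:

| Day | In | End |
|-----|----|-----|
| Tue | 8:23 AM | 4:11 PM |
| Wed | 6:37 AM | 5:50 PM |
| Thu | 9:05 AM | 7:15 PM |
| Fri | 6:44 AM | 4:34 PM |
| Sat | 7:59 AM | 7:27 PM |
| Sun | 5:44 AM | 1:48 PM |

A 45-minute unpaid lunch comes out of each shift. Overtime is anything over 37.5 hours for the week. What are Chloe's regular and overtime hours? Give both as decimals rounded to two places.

Tue: 8:23 AM–4:11 PM = 7 h 48 min; less 45 min break → 7 h 3 min
Wed: 6:37 AM–5:50 PM = 11 h 13 min; less 45 min break → 10 h 28 min
Thu: 9:05 AM–7:15 PM = 10 h 10 min; less 45 min break → 9 h 25 min
Fri: 6:44 AM–4:34 PM = 9 h 50 min; less 45 min break → 9 h 5 min
Sat: 7:59 AM–7:27 PM = 11 h 28 min; less 45 min break → 10 h 43 min
Sun: 5:44 AM–1:48 PM = 8 h 4 min; less 45 min break → 7 h 19 min
Total worked: 54 h 3 min = 54.05 h.
Threshold 37.5 h → overtime 16 h 33 min, regular 37 h 30 min.

Regular 37.50 hours, overtime 16.55 hours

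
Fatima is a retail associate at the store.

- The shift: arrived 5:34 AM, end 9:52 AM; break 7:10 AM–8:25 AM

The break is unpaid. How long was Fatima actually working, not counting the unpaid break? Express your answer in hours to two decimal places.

3.05 hours

The shift: 5:34 AM–9:52 AM = 4 h 18 min; less 75 min break → 3 h 3 min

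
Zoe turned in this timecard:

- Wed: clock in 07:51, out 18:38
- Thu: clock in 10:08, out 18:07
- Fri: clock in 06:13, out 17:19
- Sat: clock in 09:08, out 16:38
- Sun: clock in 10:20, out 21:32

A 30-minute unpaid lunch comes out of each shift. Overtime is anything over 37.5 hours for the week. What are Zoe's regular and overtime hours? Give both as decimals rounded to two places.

Wed: 07:51–18:38 = 10 h 47 min; less 30 min break → 10 h 17 min
Thu: 10:08–18:07 = 7 h 59 min; less 30 min break → 7 h 29 min
Fri: 06:13–17:19 = 11 h 6 min; less 30 min break → 10 h 36 min
Sat: 09:08–16:38 = 7 h 30 min; less 30 min break → 7 h 0 min
Sun: 10:20–21:32 = 11 h 12 min; less 30 min break → 10 h 42 min
Total worked: 46 h 4 min = 46.07 h.
Threshold 37.5 h → overtime 8 h 34 min, regular 37 h 30 min.

Regular 37.50 hours, overtime 8.57 hours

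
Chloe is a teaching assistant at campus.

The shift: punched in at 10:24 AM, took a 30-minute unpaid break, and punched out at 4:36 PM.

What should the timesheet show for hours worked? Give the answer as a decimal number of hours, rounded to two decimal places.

5.70 hours

The shift: 10:24 AM–4:36 PM = 6 h 12 min; less 30 min break → 5 h 42 min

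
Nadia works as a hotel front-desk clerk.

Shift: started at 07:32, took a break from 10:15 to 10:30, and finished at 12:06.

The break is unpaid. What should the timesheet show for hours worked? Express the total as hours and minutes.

Shift: 07:32–12:06 = 4 h 34 min; less 15 min break → 4 h 19 min

4 h 19 min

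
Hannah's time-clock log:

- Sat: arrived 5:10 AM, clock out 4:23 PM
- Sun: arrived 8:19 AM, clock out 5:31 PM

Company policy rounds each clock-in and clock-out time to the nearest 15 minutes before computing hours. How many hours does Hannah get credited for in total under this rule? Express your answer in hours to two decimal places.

20.50 hours

Sat: in 5:10 AM→5:15 AM, out 4:23 PM→4:30 PM; 11 h 15 min
Sun: in 8:19 AM→8:15 AM, out 5:31 PM→5:30 PM; 9 h 15 min
Total credited: 20 h 30 min.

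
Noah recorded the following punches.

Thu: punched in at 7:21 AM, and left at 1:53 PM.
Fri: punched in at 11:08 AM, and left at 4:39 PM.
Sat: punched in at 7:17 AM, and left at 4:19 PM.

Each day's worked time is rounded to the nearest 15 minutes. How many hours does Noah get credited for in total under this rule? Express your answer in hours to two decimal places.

21.00 hours

Thu: 7:21 AM–1:53 PM = 6 h 32 min → rounds to 6 h 30 min
Fri: 11:08 AM–4:39 PM = 5 h 31 min → rounds to 5 h 30 min
Sat: 7:17 AM–4:19 PM = 9 h 2 min → rounds to 9 h 0 min
Total credited: 21 h 0 min.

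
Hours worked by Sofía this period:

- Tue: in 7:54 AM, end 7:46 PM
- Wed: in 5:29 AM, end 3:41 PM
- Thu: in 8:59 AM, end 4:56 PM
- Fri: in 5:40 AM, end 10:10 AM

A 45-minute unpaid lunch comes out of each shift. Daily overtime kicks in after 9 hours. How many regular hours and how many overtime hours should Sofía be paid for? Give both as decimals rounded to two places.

Tue: 7:54 AM–7:46 PM = 11 h 52 min; less 45 min break → 11 h 7 min
Wed: 5:29 AM–3:41 PM = 10 h 12 min; less 45 min break → 9 h 27 min
Thu: 8:59 AM–4:56 PM = 7 h 57 min; less 45 min break → 7 h 12 min
Fri: 5:40 AM–10:10 AM = 4 h 30 min; less 45 min break → 3 h 45 min
Tue reg 9 h 0 min / OT 2 h 7 min; Wed reg 9 h 0 min / OT 0 h 27 min; Thu reg 7 h 12 min / OT 0 h 0 min; Fri reg 3 h 45 min / OT 0 h 0 min.
Totals: regular 28 h 57 min, overtime 2 h 34 min.

Regular 28.95 hours, overtime 2.57 hours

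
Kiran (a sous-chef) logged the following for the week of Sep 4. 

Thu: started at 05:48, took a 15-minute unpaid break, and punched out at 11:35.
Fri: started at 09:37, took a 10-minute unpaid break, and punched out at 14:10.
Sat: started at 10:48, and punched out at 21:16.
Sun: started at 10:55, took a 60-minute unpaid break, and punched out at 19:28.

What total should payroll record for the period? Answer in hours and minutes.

Thu: 05:48–11:35 = 5 h 47 min; less 15 min break → 5 h 32 min
Fri: 09:37–14:10 = 4 h 33 min; less 10 min break → 4 h 23 min
Sat: 10:48–21:16 = 10 h 28 min
Sun: 10:55–19:28 = 8 h 33 min; less 60 min break → 7 h 33 min
Total: 5 h 32 min + 4 h 23 min + 10 h 28 min + 7 h 33 min = 27 h 56 min.

27 h 56 min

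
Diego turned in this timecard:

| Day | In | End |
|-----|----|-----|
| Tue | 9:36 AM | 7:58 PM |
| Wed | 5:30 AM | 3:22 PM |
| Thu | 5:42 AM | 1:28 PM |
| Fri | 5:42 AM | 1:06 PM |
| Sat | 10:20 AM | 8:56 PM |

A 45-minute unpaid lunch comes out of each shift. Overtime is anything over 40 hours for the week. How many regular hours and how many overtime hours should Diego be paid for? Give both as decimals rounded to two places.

Regular 40.00 hours, overtime 2.25 hours

Tue: 9:36 AM–7:58 PM = 10 h 22 min; less 45 min break → 9 h 37 min
Wed: 5:30 AM–3:22 PM = 9 h 52 min; less 45 min break → 9 h 7 min
Thu: 5:42 AM–1:28 PM = 7 h 46 min; less 45 min break → 7 h 1 min
Fri: 5:42 AM–1:06 PM = 7 h 24 min; less 45 min break → 6 h 39 min
Sat: 10:20 AM–8:56 PM = 10 h 36 min; less 45 min break → 9 h 51 min
Total worked: 42 h 15 min = 42.25 h.
Threshold 40 h → overtime 2 h 15 min, regular 40 h 0 min.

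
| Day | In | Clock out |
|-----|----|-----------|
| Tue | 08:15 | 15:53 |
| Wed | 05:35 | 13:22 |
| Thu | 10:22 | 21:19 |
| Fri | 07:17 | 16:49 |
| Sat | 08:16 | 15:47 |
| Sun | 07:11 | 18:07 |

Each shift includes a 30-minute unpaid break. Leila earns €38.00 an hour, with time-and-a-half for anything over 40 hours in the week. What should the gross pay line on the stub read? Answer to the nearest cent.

Tue: 08:15–15:53 = 7 h 38 min; less 30 min break → 7 h 8 min
Wed: 05:35–13:22 = 7 h 47 min; less 30 min break → 7 h 17 min
Thu: 10:22–21:19 = 10 h 57 min; less 30 min break → 10 h 27 min
Fri: 07:17–16:49 = 9 h 32 min; less 30 min break → 9 h 2 min
Sat: 08:16–15:47 = 7 h 31 min; less 30 min break → 7 h 1 min
Sun: 07:11–18:07 = 10 h 56 min; less 30 min break → 10 h 26 min
Total worked: 51 h 21 min = 3081 min.
Regular 40 h 0 min = 2400 min at €38.00/h; overtime 11 h 21 min = 681 min at €57.00/h.
Pay = (2400 × €38.00 + 681 × €57.00) ÷ 60 = €2166.95.

€2166.95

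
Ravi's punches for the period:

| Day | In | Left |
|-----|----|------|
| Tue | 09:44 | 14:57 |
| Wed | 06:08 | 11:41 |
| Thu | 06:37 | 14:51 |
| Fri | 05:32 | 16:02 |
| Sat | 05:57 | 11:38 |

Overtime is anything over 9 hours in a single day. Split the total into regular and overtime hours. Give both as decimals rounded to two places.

Tue: 09:44–14:57 = 5 h 13 min
Wed: 06:08–11:41 = 5 h 33 min
Thu: 06:37–14:51 = 8 h 14 min
Fri: 05:32–16:02 = 10 h 30 min
Sat: 05:57–11:38 = 5 h 41 min
Tue reg 5 h 13 min / OT 0 h 0 min; Wed reg 5 h 33 min / OT 0 h 0 min; Thu reg 8 h 14 min / OT 0 h 0 min; Fri reg 9 h 0 min / OT 1 h 30 min; Sat reg 5 h 41 min / OT 0 h 0 min.
Totals: regular 33 h 41 min, overtime 1 h 30 min.

Regular 33.68 hours, overtime 1.50 hours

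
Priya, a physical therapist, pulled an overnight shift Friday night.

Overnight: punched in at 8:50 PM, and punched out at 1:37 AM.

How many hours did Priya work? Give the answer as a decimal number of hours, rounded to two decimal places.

Overnight: 8:50 PM → midnight = 3 h 10 min; midnight → 1:37 AM = 1 h 37 min; span 4 h 47 min

4.78 hours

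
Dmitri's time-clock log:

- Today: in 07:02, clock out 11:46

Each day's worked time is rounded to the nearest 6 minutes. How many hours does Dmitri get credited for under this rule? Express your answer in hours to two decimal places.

4.70 hours

Today: 07:02–11:46 = 4 h 44 min → rounds to 4 h 42 min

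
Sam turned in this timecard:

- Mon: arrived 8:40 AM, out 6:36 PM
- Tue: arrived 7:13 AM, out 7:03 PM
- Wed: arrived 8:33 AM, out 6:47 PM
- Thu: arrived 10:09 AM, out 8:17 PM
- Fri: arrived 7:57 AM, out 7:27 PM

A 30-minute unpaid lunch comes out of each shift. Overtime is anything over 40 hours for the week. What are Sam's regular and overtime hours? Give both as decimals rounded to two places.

Regular 40.00 hours, overtime 11.13 hours

Mon: 8:40 AM–6:36 PM = 9 h 56 min; less 30 min break → 9 h 26 min
Tue: 7:13 AM–7:03 PM = 11 h 50 min; less 30 min break → 11 h 20 min
Wed: 8:33 AM–6:47 PM = 10 h 14 min; less 30 min break → 9 h 44 min
Thu: 10:09 AM–8:17 PM = 10 h 8 min; less 30 min break → 9 h 38 min
Fri: 7:57 AM–7:27 PM = 11 h 30 min; less 30 min break → 11 h 0 min
Total worked: 51 h 8 min = 51.13 h.
Threshold 40 h → overtime 11 h 8 min, regular 40 h 0 min.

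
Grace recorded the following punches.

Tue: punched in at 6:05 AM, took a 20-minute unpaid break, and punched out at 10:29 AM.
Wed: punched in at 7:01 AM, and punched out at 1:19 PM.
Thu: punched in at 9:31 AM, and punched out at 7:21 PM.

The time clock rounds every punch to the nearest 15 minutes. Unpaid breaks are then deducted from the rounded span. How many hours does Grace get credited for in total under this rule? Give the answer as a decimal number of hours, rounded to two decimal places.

20.17 hours

Tue: in 6:05 AM→6:00 AM, out 10:29 AM→10:30 AM; 4 h 30 min − 20 min = 4 h 10 min
Wed: in 7:01 AM→7:00 AM, out 1:19 PM→1:15 PM; 6 h 15 min
Thu: in 9:31 AM→9:30 AM, out 7:21 PM→7:15 PM; 9 h 45 min
Total credited: 20 h 10 min.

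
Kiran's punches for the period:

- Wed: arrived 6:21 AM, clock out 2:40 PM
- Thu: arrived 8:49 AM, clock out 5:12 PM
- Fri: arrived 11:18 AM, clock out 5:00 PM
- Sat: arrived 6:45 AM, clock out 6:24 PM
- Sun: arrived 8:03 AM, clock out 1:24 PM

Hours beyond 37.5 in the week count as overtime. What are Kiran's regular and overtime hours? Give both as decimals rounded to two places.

Wed: 6:21 AM–2:40 PM = 8 h 19 min
Thu: 8:49 AM–5:12 PM = 8 h 23 min
Fri: 11:18 AM–5:00 PM = 5 h 42 min
Sat: 6:45 AM–6:24 PM = 11 h 39 min
Sun: 8:03 AM–1:24 PM = 5 h 21 min
Total worked: 39 h 24 min = 39.40 h.
Threshold 37.5 h → overtime 1 h 54 min, regular 37 h 30 min.

Regular 37.50 hours, overtime 1.90 hours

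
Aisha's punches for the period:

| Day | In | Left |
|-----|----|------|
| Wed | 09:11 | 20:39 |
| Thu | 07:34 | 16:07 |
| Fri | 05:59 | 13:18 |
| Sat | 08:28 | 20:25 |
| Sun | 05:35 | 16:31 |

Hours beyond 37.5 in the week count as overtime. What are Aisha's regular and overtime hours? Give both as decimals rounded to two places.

Regular 37.50 hours, overtime 12.72 hours

Wed: 09:11–20:39 = 11 h 28 min
Thu: 07:34–16:07 = 8 h 33 min
Fri: 05:59–13:18 = 7 h 19 min
Sat: 08:28–20:25 = 11 h 57 min
Sun: 05:35–16:31 = 10 h 56 min
Total worked: 50 h 13 min = 50.22 h.
Threshold 37.5 h → overtime 12 h 43 min, regular 37 h 30 min.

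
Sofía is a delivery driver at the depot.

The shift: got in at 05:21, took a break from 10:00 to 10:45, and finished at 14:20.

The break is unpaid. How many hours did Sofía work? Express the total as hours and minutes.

8 h 14 min

The shift: 05:21–14:20 = 8 h 59 min; less 45 min break → 8 h 14 min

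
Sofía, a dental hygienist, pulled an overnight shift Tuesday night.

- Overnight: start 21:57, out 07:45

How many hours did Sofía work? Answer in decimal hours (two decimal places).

Overnight: 21:57 → midnight = 2 h 3 min; midnight → 07:45 = 7 h 45 min; span 9 h 48 min

9.80 hours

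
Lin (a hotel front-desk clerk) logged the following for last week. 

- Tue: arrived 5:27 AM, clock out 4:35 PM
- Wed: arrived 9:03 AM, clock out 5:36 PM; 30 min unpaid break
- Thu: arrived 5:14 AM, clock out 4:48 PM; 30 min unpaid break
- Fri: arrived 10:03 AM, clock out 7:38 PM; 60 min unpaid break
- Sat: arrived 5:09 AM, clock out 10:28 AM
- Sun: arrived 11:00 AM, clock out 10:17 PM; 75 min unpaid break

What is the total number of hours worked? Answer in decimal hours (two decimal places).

54.18 hours

Tue: 5:27 AM–4:35 PM = 11 h 8 min
Wed: 9:03 AM–5:36 PM = 8 h 33 min; less 30 min break → 8 h 3 min
Thu: 5:14 AM–4:48 PM = 11 h 34 min; less 30 min break → 11 h 4 min
Fri: 10:03 AM–7:38 PM = 9 h 35 min; less 60 min break → 8 h 35 min
Sat: 5:09 AM–10:28 AM = 5 h 19 min
Sun: 11:00 AM–10:17 PM = 11 h 17 min; less 75 min break → 10 h 2 min
Total: 11 h 8 min + 8 h 3 min + 11 h 4 min + 8 h 35 min + 5 h 19 min + 10 h 2 min = 54 h 11 min.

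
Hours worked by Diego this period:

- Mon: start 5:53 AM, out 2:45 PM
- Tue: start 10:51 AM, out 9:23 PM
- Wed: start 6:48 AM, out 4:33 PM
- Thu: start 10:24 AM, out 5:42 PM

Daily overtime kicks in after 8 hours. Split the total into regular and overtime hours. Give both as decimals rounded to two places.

Mon: 5:53 AM–2:45 PM = 8 h 52 min
Tue: 10:51 AM–9:23 PM = 10 h 32 min
Wed: 6:48 AM–4:33 PM = 9 h 45 min
Thu: 10:24 AM–5:42 PM = 7 h 18 min
Mon reg 8 h 0 min / OT 0 h 52 min; Tue reg 8 h 0 min / OT 2 h 32 min; Wed reg 8 h 0 min / OT 1 h 45 min; Thu reg 7 h 18 min / OT 0 h 0 min.
Totals: regular 31 h 18 min, overtime 5 h 9 min.

Regular 31.30 hours, overtime 5.15 hours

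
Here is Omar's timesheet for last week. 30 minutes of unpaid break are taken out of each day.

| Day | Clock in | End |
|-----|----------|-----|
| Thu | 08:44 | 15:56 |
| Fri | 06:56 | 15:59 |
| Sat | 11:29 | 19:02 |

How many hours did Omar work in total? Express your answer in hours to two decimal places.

22.30 hours

Thu: 08:44–15:56 = 7 h 12 min; less 30 min break → 6 h 42 min
Fri: 06:56–15:59 = 9 h 3 min; less 30 min break → 8 h 33 min
Sat: 11:29–19:02 = 7 h 33 min; less 30 min break → 7 h 3 min
Total: 6 h 42 min + 8 h 33 min + 7 h 3 min = 22 h 18 min.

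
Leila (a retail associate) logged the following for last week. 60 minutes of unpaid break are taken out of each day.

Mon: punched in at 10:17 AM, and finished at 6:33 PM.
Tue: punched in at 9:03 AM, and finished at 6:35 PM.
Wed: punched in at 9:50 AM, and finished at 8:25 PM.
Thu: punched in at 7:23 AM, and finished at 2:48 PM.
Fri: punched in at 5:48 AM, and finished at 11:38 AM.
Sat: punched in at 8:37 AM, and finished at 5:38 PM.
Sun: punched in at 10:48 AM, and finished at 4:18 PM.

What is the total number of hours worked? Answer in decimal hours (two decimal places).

49.15 hours

Mon: 10:17 AM–6:33 PM = 8 h 16 min; less 60 min break → 7 h 16 min
Tue: 9:03 AM–6:35 PM = 9 h 32 min; less 60 min break → 8 h 32 min
Wed: 9:50 AM–8:25 PM = 10 h 35 min; less 60 min break → 9 h 35 min
Thu: 7:23 AM–2:48 PM = 7 h 25 min; less 60 min break → 6 h 25 min
Fri: 5:48 AM–11:38 AM = 5 h 50 min; less 60 min break → 4 h 50 min
Sat: 8:37 AM–5:38 PM = 9 h 1 min; less 60 min break → 8 h 1 min
Sun: 10:48 AM–4:18 PM = 5 h 30 min; less 60 min break → 4 h 30 min
Total: 7 h 16 min + 8 h 32 min + 9 h 35 min + 6 h 25 min + 4 h 50 min + 8 h 1 min + 4 h 30 min = 49 h 9 min.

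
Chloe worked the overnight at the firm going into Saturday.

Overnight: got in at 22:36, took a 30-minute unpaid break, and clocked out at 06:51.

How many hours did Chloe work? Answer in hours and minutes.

Overnight: 22:36 → midnight = 1 h 24 min; midnight → 06:51 = 6 h 51 min; span 8 h 15 min; less 30 min break → 7 h 45 min

7 h 45 min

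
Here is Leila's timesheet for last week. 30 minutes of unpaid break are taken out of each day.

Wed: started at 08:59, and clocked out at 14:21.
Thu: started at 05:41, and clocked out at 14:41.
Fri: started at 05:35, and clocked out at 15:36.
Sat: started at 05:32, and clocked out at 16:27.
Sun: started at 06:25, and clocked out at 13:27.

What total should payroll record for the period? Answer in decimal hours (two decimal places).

39.83 hours

Wed: 08:59–14:21 = 5 h 22 min; less 30 min break → 4 h 52 min
Thu: 05:41–14:41 = 9 h 0 min; less 30 min break → 8 h 30 min
Fri: 05:35–15:36 = 10 h 1 min; less 30 min break → 9 h 31 min
Sat: 05:32–16:27 = 10 h 55 min; less 30 min break → 10 h 25 min
Sun: 06:25–13:27 = 7 h 2 min; less 30 min break → 6 h 32 min
Total: 4 h 52 min + 8 h 30 min + 9 h 31 min + 10 h 25 min + 6 h 32 min = 39 h 50 min.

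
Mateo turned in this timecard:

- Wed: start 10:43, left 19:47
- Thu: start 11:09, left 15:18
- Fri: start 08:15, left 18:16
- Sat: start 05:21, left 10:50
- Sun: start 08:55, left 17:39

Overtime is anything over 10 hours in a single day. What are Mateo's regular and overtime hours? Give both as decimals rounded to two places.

Regular 37.43 hours, overtime 0.02 hours

Wed: 10:43–19:47 = 9 h 4 min
Thu: 11:09–15:18 = 4 h 9 min
Fri: 08:15–18:16 = 10 h 1 min
Sat: 05:21–10:50 = 5 h 29 min
Sun: 08:55–17:39 = 8 h 44 min
Wed reg 9 h 4 min / OT 0 h 0 min; Thu reg 4 h 9 min / OT 0 h 0 min; Fri reg 10 h 0 min / OT 0 h 1 min; Sat reg 5 h 29 min / OT 0 h 0 min; Sun reg 8 h 44 min / OT 0 h 0 min.
Totals: regular 37 h 26 min, overtime 0 h 1 min.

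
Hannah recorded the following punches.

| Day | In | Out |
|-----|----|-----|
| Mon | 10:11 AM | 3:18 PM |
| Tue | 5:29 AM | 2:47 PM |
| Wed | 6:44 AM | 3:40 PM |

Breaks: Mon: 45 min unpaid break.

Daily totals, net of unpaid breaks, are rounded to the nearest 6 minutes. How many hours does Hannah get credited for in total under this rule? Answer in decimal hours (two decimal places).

22.60 hours

Mon: 10:11 AM–3:18 PM = 5 h 7 min − 45 min = 4 h 22 min → rounds to 4 h 24 min
Tue: 5:29 AM–2:47 PM = 9 h 18 min → rounds to 9 h 18 min
Wed: 6:44 AM–3:40 PM = 8 h 56 min → rounds to 8 h 54 min
Total credited: 22 h 36 min.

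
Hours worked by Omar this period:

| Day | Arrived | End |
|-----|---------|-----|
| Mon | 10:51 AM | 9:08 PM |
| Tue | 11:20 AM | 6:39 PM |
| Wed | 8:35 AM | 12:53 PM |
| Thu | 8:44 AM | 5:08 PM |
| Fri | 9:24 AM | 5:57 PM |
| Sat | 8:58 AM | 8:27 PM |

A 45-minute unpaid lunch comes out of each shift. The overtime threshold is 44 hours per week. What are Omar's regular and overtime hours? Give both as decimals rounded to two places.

Mon: 10:51 AM–9:08 PM = 10 h 17 min; less 45 min break → 9 h 32 min
Tue: 11:20 AM–6:39 PM = 7 h 19 min; less 45 min break → 6 h 34 min
Wed: 8:35 AM–12:53 PM = 4 h 18 min; less 45 min break → 3 h 33 min
Thu: 8:44 AM–5:08 PM = 8 h 24 min; less 45 min break → 7 h 39 min
Fri: 9:24 AM–5:57 PM = 8 h 33 min; less 45 min break → 7 h 48 min
Sat: 8:58 AM–8:27 PM = 11 h 29 min; less 45 min break → 10 h 44 min
Total worked: 45 h 50 min = 45.83 h.
Threshold 44 h → overtime 1 h 50 min, regular 44 h 0 min.

Regular 44.00 hours, overtime 1.83 hours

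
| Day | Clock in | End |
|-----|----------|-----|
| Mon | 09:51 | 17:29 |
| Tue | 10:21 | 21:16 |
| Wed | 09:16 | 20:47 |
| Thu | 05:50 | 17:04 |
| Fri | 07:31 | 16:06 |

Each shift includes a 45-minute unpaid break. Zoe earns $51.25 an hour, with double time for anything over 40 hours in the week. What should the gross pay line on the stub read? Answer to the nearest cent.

$2678.67

Mon: 09:51–17:29 = 7 h 38 min; less 45 min break → 6 h 53 min
Tue: 10:21–21:16 = 10 h 55 min; less 45 min break → 10 h 10 min
Wed: 09:16–20:47 = 11 h 31 min; less 45 min break → 10 h 46 min
Thu: 05:50–17:04 = 11 h 14 min; less 45 min break → 10 h 29 min
Fri: 07:31–16:06 = 8 h 35 min; less 45 min break → 7 h 50 min
Total worked: 46 h 8 min = 2768 min.
Regular 40 h 0 min = 2400 min at $51.25/h; overtime 6 h 8 min = 368 min at $102.50/h.
Pay = (2400 × $51.25 + 368 × $102.50) ÷ 60 = $2678.67.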